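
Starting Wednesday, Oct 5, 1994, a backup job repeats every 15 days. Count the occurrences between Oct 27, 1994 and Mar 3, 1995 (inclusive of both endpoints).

8

Occurrences land 15·i days after Oct 5, 1994 for i = 0, 1, 2, …
Oct 27, 1994 is 22 days after the start; 22 ÷ 15 = 1 remainder 7; since the remainder is 7, round up to i = 2. First occurrence in the window: #3 on Nov 4, 1994 (2×15 = 30 days in).
Mar 3, 1995 is 149 days after the start; 149 ÷ 15 = 9 remainder 14. Last occurrence in the window: #10 on Feb 17, 1995.
Occurrences #3 through #10: 8 in total.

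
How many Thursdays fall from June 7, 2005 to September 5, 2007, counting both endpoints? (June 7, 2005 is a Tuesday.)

June 7, 2005 is a Tuesday; the first Thursday on or after it is June 9, 2005 (2 days later).
From June 9, 2005 to September 5, 2007: 205 + 365 + 248 = 818 days (rest of 2005, 2006, to September 5, 2007 in 2007).
818 ÷ 7 = 116 full weeks with remainder 6, so 116 more Thursdays after the first → 117.

117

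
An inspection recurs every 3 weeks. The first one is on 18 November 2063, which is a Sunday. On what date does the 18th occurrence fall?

9 November 2064

The 18th occurrence is 17 intervals after the first: 17 × 21 = 357 days after 18 November 2063.
November has 30 days — 12 days to the end of November leaves 345.
December has 31 days (314 left).
January has 31 days (283 left).
February has 29 days (254 left).
March has 31 days (223 left).
April has 30 days (193 left).
May has 31 days (162 left).
June has 30 days (132 left).
July has 31 days (101 left).
August has 31 days (70 left).
September has 30 days (40 left).
October has 31 days (9 left).
9 days into November → 9 November 2064.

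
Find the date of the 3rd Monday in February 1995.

1995-02-20

The first Monday of February 1995 is February 6.
The 3rd Monday is 2 weeks later: 6 + 14 = 20.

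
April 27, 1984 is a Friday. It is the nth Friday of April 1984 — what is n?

4th

Day 27 falls in week ⌈27/7⌉ of the month.
Days 1–7 hold the 1st Friday, 8–14 the 2nd, 15–21 the 3rd, 22–28 the 4th, 29–31 the 5th.
27 is in the range for the 4th.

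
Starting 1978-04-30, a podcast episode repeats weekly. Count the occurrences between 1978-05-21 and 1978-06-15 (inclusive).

4

Occurrences land 7·i days after 1978-04-30 for i = 0, 1, 2, …
1978-05-21 is 21 days after the start; 21 ÷ 7 = 3 remainder 0. First occurrence in the window: #4 on 1978-05-21 (3×7 = 21 days in).
1978-06-15 is 46 days after the start; 46 ÷ 7 = 6 remainder 4. Last occurrence in the window: #7 on 1978-06-11.
Occurrences #4 through #7: 4 in total.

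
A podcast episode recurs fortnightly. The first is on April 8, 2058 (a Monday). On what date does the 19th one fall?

The 19th occurrence is 18 intervals after the first: 18 × 14 = 252 days after April 8, 2058.
April has 30 days — 22 days to the end of April leaves 230.
May has 31 days (199 left).
June has 30 days (169 left).
July has 31 days (138 left).
August has 31 days (107 left).
September has 30 days (77 left).
October has 31 days (46 left).
November has 30 days (16 left).
16 days into December → December 16, 2058.

December 16, 2058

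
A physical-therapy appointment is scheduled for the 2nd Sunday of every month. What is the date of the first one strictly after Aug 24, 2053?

Aug 2053 starts on a Friday; its first Sunday is the 3rd, so the 2nd Sunday is the 10th — Aug 10, 2053.
That is not after Aug 24, 2053, so look at Sep 2053.
Sep 2053 starts on a Monday; its first Sunday is the 7th, so the 2nd Sunday is the 14th — Sep 14, 2053.

Sep 14, 2053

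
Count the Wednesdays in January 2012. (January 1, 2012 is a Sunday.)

January 1, 2012 is a Sunday; the first Wednesday on or after it is January 4, 2012 (3 days later).
From January 4, 2012 to January 31, 2012 is 31 − 4 = 27 days.
27 ÷ 7 = 3 full weeks with remainder 6, so 3 more Wednesdays after the first → 4.

4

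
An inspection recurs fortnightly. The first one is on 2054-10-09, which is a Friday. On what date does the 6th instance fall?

2054-12-18

The 6th occurrence is 5 intervals after the first: 5 × 14 = 70 days after 2054-10-09.
October has 31 days — 22 days to the end of October leaves 48.
November has 30 days (18 left).
18 days into December → 2054-12-18.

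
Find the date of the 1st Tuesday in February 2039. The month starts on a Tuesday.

February 2039 begins on a Tuesday, so the first Tuesday is February 1.

2039-02-01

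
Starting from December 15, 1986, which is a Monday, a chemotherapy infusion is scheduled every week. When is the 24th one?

The 24th occurrence is 23 intervals after the first: 23 × 7 = 161 days after December 15, 1986.
December has 31 days — 16 days to the end of December leaves 145.
January has 31 days (114 left).
February has 28 days (86 left).
March has 31 days (55 left).
April has 30 days (25 left).
25 days into May → May 25, 1987.

May 25, 1987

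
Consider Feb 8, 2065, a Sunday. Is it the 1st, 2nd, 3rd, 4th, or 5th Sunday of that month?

2nd

Day 8 falls in week ⌈8/7⌉ of the month.
Days 1–7 hold the 1st Sunday, 8–14 the 2nd, 15–21 the 3rd, 22–28 the 4th, 29–31 the 5th.
8 is in the range for the 2nd.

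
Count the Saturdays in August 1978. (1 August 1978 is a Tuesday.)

4

1 August 1978 is a Tuesday; the first Saturday on or after it is 5 August 1978 (4 days later).
From 5 August 1978 to 31 August 1978 is 31 − 5 = 26 days.
26 ÷ 7 = 3 full weeks with remainder 5, so 3 more Saturdays after the first → 4.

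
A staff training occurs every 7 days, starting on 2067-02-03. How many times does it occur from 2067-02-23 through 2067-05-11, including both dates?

Occurrences land 7·i days after 2067-02-03 for i = 0, 1, 2, …
2067-02-23 is 20 days after the start; 20 ÷ 7 = 2 remainder 6; since the remainder is 6, round up to i = 3. First occurrence in the window: #4 on 2067-02-24 (3×7 = 21 days in).
2067-05-11 is 97 days after the start; 97 ÷ 7 = 13 remainder 6. Last occurrence in the window: #14 on 2067-05-05.
Occurrences #4 through #14: 11 in total.

11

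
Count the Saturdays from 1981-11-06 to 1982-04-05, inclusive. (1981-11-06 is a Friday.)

22

1981-11-06 is a Friday; the first Saturday on or after it is 1981-11-07 (1 day later).
From 1981-11-07 to 1982-04-05: 23 + 31 + 31 + 28 + 31 + 5 = 149 days (rest of November, December, January, February, March, April).
149 ÷ 7 = 21 full weeks with remainder 2, so 21 more Saturdays after the first → 22.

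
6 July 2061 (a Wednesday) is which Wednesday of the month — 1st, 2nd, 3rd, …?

Day 6 falls in week ⌈6/7⌉ of the month.
Days 1–7 hold the 1st Wednesday, 8–14 the 2nd, 15–21 the 3rd, 22–28 the 4th, 29–31 the 5th.
6 is in the range for the 1st.

1st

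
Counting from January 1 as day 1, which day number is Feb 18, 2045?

49

Days in months before Feb: 31 = 31.
Plus 18 days into Feb → day 49.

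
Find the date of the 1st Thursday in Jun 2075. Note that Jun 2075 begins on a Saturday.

Jun 2075 begins on a Saturday, so the first Thursday is Jun 6 (5 days later).

Jun 6, 2075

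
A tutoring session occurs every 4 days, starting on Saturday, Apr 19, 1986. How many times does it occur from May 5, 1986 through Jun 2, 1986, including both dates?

8

Occurrences land 4·i days after Apr 19, 1986 for i = 0, 1, 2, …
May 5, 1986 is 16 days after the start; 16 ÷ 4 = 4 remainder 0. First occurrence in the window: #5 on May 5, 1986 (4×4 = 16 days in).
Jun 2, 1986 is 44 days after the start; 44 ÷ 4 = 11 remainder 0. Last occurrence in the window: #12 on Jun 2, 1986.
Occurrences #5 through #12: 8 in total.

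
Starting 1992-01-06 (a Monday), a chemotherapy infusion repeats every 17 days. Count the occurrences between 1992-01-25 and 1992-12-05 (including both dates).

18

Occurrences land 17·i days after 1992-01-06 for i = 0, 1, 2, …
1992-01-25 is 19 days after the start; 19 ÷ 17 = 1 remainder 2; since the remainder is 2, round up to i = 2. First occurrence in the window: #3 on 1992-02-09 (2×17 = 34 days in).
1992-12-05 is 334 days after the start; 334 ÷ 17 = 19 remainder 11. Last occurrence in the window: #20 on 1992-11-24.
Occurrences #3 through #20: 18 in total.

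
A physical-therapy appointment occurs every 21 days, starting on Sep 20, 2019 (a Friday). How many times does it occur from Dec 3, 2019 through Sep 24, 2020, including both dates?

14

Occurrences land 21·i days after Sep 20, 2019 for i = 0, 1, 2, …
Dec 3, 2019 is 74 days after the start; 74 ÷ 21 = 3 remainder 11; since the remainder is 11, round up to i = 4. First occurrence in the window: #5 on Dec 13, 2019 (4×21 = 84 days in).
Sep 24, 2020 is 370 days after the start; 370 ÷ 21 = 17 remainder 13. Last occurrence in the window: #18 on Sep 11, 2020.
Occurrences #5 through #18: 14 in total.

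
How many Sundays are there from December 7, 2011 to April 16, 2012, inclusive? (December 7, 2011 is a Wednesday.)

19

December 7, 2011 is a Wednesday; the first Sunday on or after it is December 11, 2011 (4 days later).
From December 11, 2011 to April 16, 2012: 20 + 31 + 29 + 31 + 16 = 127 days (rest of December, January, February, March, April).
127 ÷ 7 = 18 full weeks with remainder 1, so 18 more Sundays after the first → 19.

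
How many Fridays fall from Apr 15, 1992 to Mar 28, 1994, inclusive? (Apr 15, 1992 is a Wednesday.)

102

Apr 15, 1992 is a Wednesday; the first Friday on or after it is Apr 17, 1992 (2 days later).
From Apr 17, 1992 to Mar 28, 1994: 258 + 365 + 87 = 710 days (rest of 1992, 1993, to Mar 28, 1994 in 1994).
710 ÷ 7 = 101 full weeks with remainder 3, so 101 more Fridays after the first → 102.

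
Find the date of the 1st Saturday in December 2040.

The first Saturday of December 2040 is December 1.

1 December 2040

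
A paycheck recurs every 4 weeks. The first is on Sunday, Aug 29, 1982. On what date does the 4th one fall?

Nov 21, 1982

The 4th occurrence is 3 intervals after the first: 3 × 28 = 84 days after Aug 29, 1982.
Aug has 31 days — 2 days to the end of Aug leaves 82.
Sep has 30 days (52 left).
Oct has 31 days (21 left).
21 days into Nov → Nov 21, 1982.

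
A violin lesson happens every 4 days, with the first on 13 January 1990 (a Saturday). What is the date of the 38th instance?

10 June 1990

The 38th occurrence is 37 intervals after the first: 37 × 4 = 148 days after 13 January 1990.
January has 31 days — 18 days to the end of January leaves 130.
February has 28 days (102 left).
March has 31 days (71 left).
April has 30 days (41 left).
May has 31 days (10 left).
10 days into June → 10 June 1990.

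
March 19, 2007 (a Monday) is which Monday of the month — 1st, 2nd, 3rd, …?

Day 19 falls in week ⌈19/7⌉ of the month.
Days 1–7 hold the 1st Monday, 8–14 the 2nd, 15–21 the 3rd, 22–28 the 4th, 29–31 the 5th.
19 is in the range for the 3rd.

3rd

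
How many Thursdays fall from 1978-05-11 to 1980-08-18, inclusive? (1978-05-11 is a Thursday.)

119

1978-05-11 is a Thursday; the first Thursday on or after it is 1978-05-11.
From 1978-05-11 to 1980-08-18: 234 + 365 + 231 = 830 days (rest of 1978, 1979, to 1980-08-18 in 1980).
830 ÷ 7 = 118 full weeks with remainder 4, so 118 more Thursdays after the first → 119.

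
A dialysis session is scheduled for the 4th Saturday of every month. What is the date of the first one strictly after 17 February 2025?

22 February 2025

February 2025 starts on a Saturday; its first Saturday is the 1st, so the 4th Saturday is the 22nd — 22 February 2025.
22 February 2025 is after 17 February 2025, so that is the next one.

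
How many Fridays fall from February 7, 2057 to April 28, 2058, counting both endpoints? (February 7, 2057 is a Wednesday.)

64

February 7, 2057 is a Wednesday; the first Friday on or after it is February 9, 2057 (2 days later).
From February 9, 2057 to April 28, 2058: 325 + 118 = 443 days (rest of 2057, to April 28, 2058 in 2058).
443 ÷ 7 = 63 full weeks with remainder 2, so 63 more Fridays after the first → 64.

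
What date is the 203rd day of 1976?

January has 31 days (203 − 31 = 172 remain).
February has 29 days (172 − 29 = 143 remain).
March has 31 days (143 − 31 = 112 remain).
April has 30 days (112 − 30 = 82 remain).
May has 31 days (82 − 31 = 51 remain).
June has 30 days (51 − 30 = 21 remain).
21 into July → July 21.

1976-07-21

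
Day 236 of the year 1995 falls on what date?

24 August 1995

January has 31 days (236 − 31 = 205 remain).
February has 28 days (205 − 28 = 177 remain).
March has 31 days (177 − 31 = 146 remain).
April has 30 days (146 − 30 = 116 remain).
May has 31 days (116 − 31 = 85 remain).
June has 30 days (85 − 30 = 55 remain).
July has 31 days (55 − 31 = 24 remain).
24 into August → August 24.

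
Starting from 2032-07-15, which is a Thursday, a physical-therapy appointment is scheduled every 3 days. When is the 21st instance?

2032-09-13

The 21st occurrence is 20 intervals after the first: 20 × 3 = 60 days after 2032-07-15.
July has 31 days — 16 days to the end of July leaves 44.
August has 31 days (13 left).
13 days into September → 2032-09-13.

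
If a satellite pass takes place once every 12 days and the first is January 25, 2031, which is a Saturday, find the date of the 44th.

June 24, 2032

The 44th occurrence is 43 intervals after the first: 43 × 12 = 516 days after January 25, 2031.
January has 31 days — 6 days to the end of January leaves 510.
From end of January to end of 2031 is 334 days (176 left).
January has 31 days (145 left).
February has 29 days (116 left).
March has 31 days (85 left).
April has 30 days (55 left).
May has 31 days (24 left).
24 days into June → June 24, 2032.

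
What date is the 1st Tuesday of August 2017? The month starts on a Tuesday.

August 1, 2017

August 2017 begins on a Tuesday, so the first Tuesday is August 1.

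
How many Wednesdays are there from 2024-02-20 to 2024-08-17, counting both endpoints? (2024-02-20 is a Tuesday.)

26

2024-02-20 is a Tuesday; the first Wednesday on or after it is 2024-02-21 (1 day later).
From 2024-02-21 to 2024-08-17: 8 + 31 + 30 + 31 + 30 + 31 + 17 = 178 days (rest of February, March, April, May, June, July, August).
178 ÷ 7 = 25 full weeks with remainder 3, so 25 more Wednesdays after the first → 26.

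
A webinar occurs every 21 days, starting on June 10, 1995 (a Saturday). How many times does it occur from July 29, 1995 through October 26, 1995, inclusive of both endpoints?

4

Occurrences land 21·i days after June 10, 1995 for i = 0, 1, 2, …
July 29, 1995 is 49 days after the start; 49 ÷ 21 = 2 remainder 7; since the remainder is 7, round up to i = 3. First occurrence in the window: #4 on August 12, 1995 (3×21 = 63 days in).
October 26, 1995 is 138 days after the start; 138 ÷ 21 = 6 remainder 12. Last occurrence in the window: #7 on October 14, 1995.
Occurrences #4 through #7: 4 in total.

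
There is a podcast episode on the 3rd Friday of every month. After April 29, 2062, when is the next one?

April 2062 starts on a Saturday; its first Friday is the 7th, so the 3rd Friday is the 21st — April 21, 2062.
That is not after April 29, 2062, so look at May 2062.
May 2062 starts on a Monday; its first Friday is the 5th, so the 3rd Friday is the 19th — May 19, 2062.

May 19, 2062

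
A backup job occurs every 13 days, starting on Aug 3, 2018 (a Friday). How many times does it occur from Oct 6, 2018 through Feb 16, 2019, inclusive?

Occurrences land 13·i days after Aug 3, 2018 for i = 0, 1, 2, …
Oct 6, 2018 is 64 days after the start; 64 ÷ 13 = 4 remainder 12; since the remainder is 12, round up to i = 5. First occurrence in the window: #6 on Oct 7, 2018 (5×13 = 65 days in).
Feb 16, 2019 is 197 days after the start; 197 ÷ 13 = 15 remainder 2. Last occurrence in the window: #16 on Feb 14, 2019.
Occurrences #6 through #16: 11 in total.

11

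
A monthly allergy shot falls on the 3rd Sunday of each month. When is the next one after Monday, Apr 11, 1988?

Apr 1988 starts on a Friday; its first Sunday is the 3rd, so the 3rd Sunday is the 17th — Apr 17, 1988.
Apr 17, 1988 is after Apr 11, 1988, so that is the next one.

Apr 17, 1988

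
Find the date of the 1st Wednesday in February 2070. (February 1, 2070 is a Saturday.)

5 February 2070

February 2070 begins on a Saturday, so the first Wednesday is February 5 (4 days later).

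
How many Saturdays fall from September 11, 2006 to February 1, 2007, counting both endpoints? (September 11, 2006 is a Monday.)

September 11, 2006 is a Monday; the first Saturday on or after it is September 16, 2006 (5 days later).
From September 16, 2006 to February 1, 2007: 14 + 31 + 30 + 31 + 31 + 1 = 138 days (rest of September, October, November, December, January, February).
138 ÷ 7 = 19 full weeks with remainder 5, so 19 more Saturdays after the first → 20.

20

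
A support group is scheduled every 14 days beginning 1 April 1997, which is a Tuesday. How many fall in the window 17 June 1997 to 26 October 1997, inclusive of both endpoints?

Occurrences land 14·i days after 1 April 1997 for i = 0, 1, 2, …
17 June 1997 is 77 days after the start; 77 ÷ 14 = 5 remainder 7; since the remainder is 7, round up to i = 6. First occurrence in the window: #7 on 24 June 1997 (6×14 = 84 days in).
26 October 1997 is 208 days after the start; 208 ÷ 14 = 14 remainder 12. Last occurrence in the window: #15 on 14 October 1997.
Occurrences #7 through #15: 9 in total.

9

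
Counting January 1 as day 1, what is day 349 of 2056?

January has 31 days (349 − 31 = 318 remain).
February has 29 days (318 − 29 = 289 remain).
March has 31 days (289 − 31 = 258 remain).
April has 30 days (258 − 30 = 228 remain).
May has 31 days (228 − 31 = 197 remain).
June has 30 days (197 − 30 = 167 remain).
July has 31 days (167 − 31 = 136 remain).
August has 31 days (136 − 31 = 105 remain).
September has 30 days (105 − 30 = 75 remain).
October has 31 days (75 − 31 = 44 remain).
November has 30 days (44 − 30 = 14 remain).
14 into December → December 14.

December 14, 2056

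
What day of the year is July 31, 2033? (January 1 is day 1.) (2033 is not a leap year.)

Days in months before July: 31 + 28 + 31 + 30 + 31 + 30 = 181.
Plus 31 days into July → day 212.

212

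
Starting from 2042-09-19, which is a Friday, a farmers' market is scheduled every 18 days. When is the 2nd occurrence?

2042-10-07

The 2nd occurrence is 1 interval after the first: 1 × 18 = 18 days after 2042-09-19.
September has 30 days — 11 days to the end of September leaves 7.
7 days into October → 2042-10-07.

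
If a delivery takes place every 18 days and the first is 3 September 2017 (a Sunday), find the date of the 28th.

2 January 2019

The 28th occurrence is 27 intervals after the first: 27 × 18 = 486 days after 3 September 2017.
September has 30 days — 27 days to the end of September leaves 459.
From end of September to end of 2017 is 92 days (367 left).
2018 has 365 days (2 left).
2 days into January → 2 January 2019.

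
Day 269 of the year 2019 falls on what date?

January has 31 days (269 − 31 = 238 remain).
February has 28 days (238 − 28 = 210 remain).
March has 31 days (210 − 31 = 179 remain).
April has 30 days (179 − 30 = 149 remain).
May has 31 days (149 − 31 = 118 remain).
June has 30 days (118 − 30 = 88 remain).
July has 31 days (88 − 31 = 57 remain).
August has 31 days (57 − 31 = 26 remain).
26 into September → September 26.

26 September 2019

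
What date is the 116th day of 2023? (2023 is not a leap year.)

April 26, 2023

January has 31 days (116 − 31 = 85 remain).
February has 28 days (85 − 28 = 57 remain).
March has 31 days (57 − 31 = 26 remain).
26 into April → April 26.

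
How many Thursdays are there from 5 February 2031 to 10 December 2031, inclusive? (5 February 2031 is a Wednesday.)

5 February 2031 is a Wednesday; the first Thursday on or after it is 6 February 2031 (1 day later).
From 6 February 2031 to 10 December 2031: 22 + 31 + 30 + 31 + 30 + 31 + 31 + 30 + 31 + 30 + 10 = 307 days (rest of February, March, April, May, June, July, August, September, October, November, December).
307 ÷ 7 = 43 full weeks with remainder 6, so 43 more Thursdays after the first → 44.

44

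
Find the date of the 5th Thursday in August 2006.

31 August 2006

August 2006 begins on a Tuesday, so the first Thursday is August 3 (2 days later).
The 5th Thursday is 4 weeks later: 3 + 28 = 31.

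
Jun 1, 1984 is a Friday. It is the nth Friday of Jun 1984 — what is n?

1st

Day 1 falls in week ⌈1/7⌉ of the month.
Days 1–7 hold the 1st Friday, 8–14 the 2nd, 15–21 the 3rd, 22–28 the 4th, 29–31 the 5th.
1 is in the range for the 1st.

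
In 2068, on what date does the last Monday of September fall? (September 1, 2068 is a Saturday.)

24 September 2068

September 2068 begins on a Saturday, so the first Monday is September 3 (2 days later).
September 2068 has 30 days. Adding weeks: 3, 10, 17, 24 — the last one ≤ 30 is the 24th.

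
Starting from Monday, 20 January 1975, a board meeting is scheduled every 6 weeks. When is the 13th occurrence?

The 13th occurrence is 12 intervals after the first: 12 × 42 = 504 days after 20 January 1975.
January has 31 days — 11 days to the end of January leaves 493.
From end of January to end of 1975 is 334 days (159 left).
January has 31 days (128 left).
February has 29 days (99 left).
March has 31 days (68 left).
April has 30 days (38 left).
May has 31 days (7 left).
7 days into June → 7 June 1976.

7 June 1976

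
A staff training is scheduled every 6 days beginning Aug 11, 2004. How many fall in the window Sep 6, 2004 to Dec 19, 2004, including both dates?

Occurrences land 6·i days after Aug 11, 2004 for i = 0, 1, 2, …
Sep 6, 2004 is 26 days after the start; 26 ÷ 6 = 4 remainder 2; since the remainder is 2, round up to i = 5. First occurrence in the window: #6 on Sep 10, 2004 (5×6 = 30 days in).
Dec 19, 2004 is 130 days after the start; 130 ÷ 6 = 21 remainder 4. Last occurrence in the window: #22 on Dec 15, 2004.
Occurrences #6 through #22: 17 in total.

17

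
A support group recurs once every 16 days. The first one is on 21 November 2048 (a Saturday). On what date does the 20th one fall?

21 September 2049

The 20th occurrence is 19 intervals after the first: 19 × 16 = 304 days after 21 November 2048.
November has 30 days — 9 days to the end of November leaves 295.
December has 31 days (264 left).
January has 31 days (233 left).
February has 28 days (205 left).
March has 31 days (174 left).
April has 30 days (144 left).
May has 31 days (113 left).
June has 30 days (83 left).
July has 31 days (52 left).
August has 31 days (21 left).
21 days into September → 21 September 2049.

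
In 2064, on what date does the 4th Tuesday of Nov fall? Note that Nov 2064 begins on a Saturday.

Nov 25, 2064

Nov 2064 begins on a Saturday, so the first Tuesday is Nov 4 (3 days later).
The 4th Tuesday is 3 weeks later: 4 + 21 = 25.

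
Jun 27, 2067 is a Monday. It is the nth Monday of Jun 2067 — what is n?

4th

Day 27 falls in week ⌈27/7⌉ of the month.
Days 1–7 hold the 1st Monday, 8–14 the 2nd, 15–21 the 3rd, 22–28 the 4th, 29–31 the 5th.
27 is in the range for the 4th.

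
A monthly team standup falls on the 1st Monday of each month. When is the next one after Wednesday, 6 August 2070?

August 2070 starts on a Friday, so its 1st Monday is 4 August 2070 (3 days in).
That is not after 6 August 2070, so look at September 2070.
September 2070 starts on a Monday, so its 1st Monday is 1 September 2070.

1 September 2070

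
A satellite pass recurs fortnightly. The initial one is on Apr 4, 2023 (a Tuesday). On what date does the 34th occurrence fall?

Jul 9, 2024

The 34th occurrence is 33 intervals after the first: 33 × 14 = 462 days after Apr 4, 2023.
Apr has 30 days — 26 days to the end of Apr leaves 436.
From end of Apr to end of 2023 is 245 days (191 left).
Jan has 31 days (160 left).
Feb has 29 days (131 left).
Mar has 31 days (100 left).
Apr has 30 days (70 left).
May has 31 days (39 left).
Jun has 30 days (9 left).
9 days into Jul → Jul 9, 2024.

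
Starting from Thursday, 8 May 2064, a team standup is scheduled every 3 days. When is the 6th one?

The 6th occurrence is 5 intervals after the first: 5 × 3 = 15 days after 8 May 2064.
15 days later is 23 May 2064.

23 May 2064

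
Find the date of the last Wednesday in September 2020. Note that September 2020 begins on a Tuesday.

September 2020 begins on a Tuesday, so the first Wednesday is September 2 (1 day later).
September 2020 has 30 days. Adding weeks: 2, 9, 16, 23, 30 — the last one ≤ 30 is the 30th.

30 September 2020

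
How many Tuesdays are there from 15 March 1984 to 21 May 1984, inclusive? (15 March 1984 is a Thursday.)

15 March 1984 is a Thursday; the first Tuesday on or after it is 20 March 1984 (5 days later).
From 20 March 1984 to 21 May 1984: 11 + 30 + 21 = 62 days (rest of March, April, May).
62 ÷ 7 = 8 full weeks with remainder 6, so 8 more Tuesdays after the first → 9.

9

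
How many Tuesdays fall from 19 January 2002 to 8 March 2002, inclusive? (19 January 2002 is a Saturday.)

7

19 January 2002 is a Saturday; the first Tuesday on or after it is 22 January 2002 (3 days later).
From 22 January 2002 to 8 March 2002: 9 + 28 + 8 = 45 days (rest of January, February, March).
45 ÷ 7 = 6 full weeks with remainder 3, so 6 more Tuesdays after the first → 7.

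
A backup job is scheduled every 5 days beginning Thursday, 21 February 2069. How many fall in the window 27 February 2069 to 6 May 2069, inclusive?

Occurrences land 5·i days after 21 February 2069 for i = 0, 1, 2, …
27 February 2069 is 6 days after the start; 6 ÷ 5 = 1 remainder 1; since the remainder is 1, round up to i = 2. First occurrence in the window: #3 on 3 March 2069 (2×5 = 10 days in).
6 May 2069 is 74 days after the start; 74 ÷ 5 = 14 remainder 4. Last occurrence in the window: #15 on 2 May 2069.
Occurrences #3 through #15: 13 in total.

13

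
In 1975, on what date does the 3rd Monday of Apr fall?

Apr 21, 1975

The first Monday of Apr 1975 is Apr 7.
The 3rd Monday is 2 weeks later: 7 + 14 = 21.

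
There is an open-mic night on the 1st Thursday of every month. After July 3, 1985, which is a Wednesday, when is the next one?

July 4, 1985

July 1985 starts on a Monday, so its 1st Thursday is July 4, 1985 (3 days in).
July 4, 1985 is after July 3, 1985, so that is the next one.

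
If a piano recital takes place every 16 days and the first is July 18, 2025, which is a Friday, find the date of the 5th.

The 5th occurrence is 4 intervals after the first: 4 × 16 = 64 days after July 18, 2025.
July has 31 days — 13 days to the end of July leaves 51.
August has 31 days (20 left).
20 days into September → September 20, 2025.

September 20, 2025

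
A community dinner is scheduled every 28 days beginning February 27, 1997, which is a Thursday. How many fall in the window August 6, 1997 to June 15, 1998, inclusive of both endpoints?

11

Occurrences land 28·i days after February 27, 1997 for i = 0, 1, 2, …
August 6, 1997 is 160 days after the start; 160 ÷ 28 = 5 remainder 20; since the remainder is 20, round up to i = 6. First occurrence in the window: #7 on August 14, 1997 (6×28 = 168 days in).
June 15, 1998 is 473 days after the start; 473 ÷ 28 = 16 remainder 25. Last occurrence in the window: #17 on May 21, 1998.
Occurrences #7 through #17: 11 in total.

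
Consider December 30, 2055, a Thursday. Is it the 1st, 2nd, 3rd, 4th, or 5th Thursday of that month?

Day 30 falls in week ⌈30/7⌉ of the month.
Days 1–7 hold the 1st Thursday, 8–14 the 2nd, 15–21 the 3rd, 22–28 the 4th, 29–31 the 5th.
30 is in the range for the 5th.

5th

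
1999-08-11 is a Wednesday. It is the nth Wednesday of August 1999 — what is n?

2nd

Day 11 falls in week ⌈11/7⌉ of the month.
Days 1–7 hold the 1st Wednesday, 8–14 the 2nd, 15–21 the 3rd, 22–28 the 4th, 29–31 the 5th.
11 is in the range for the 2nd.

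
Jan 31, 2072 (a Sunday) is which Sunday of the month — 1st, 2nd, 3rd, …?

Day 31 falls in week ⌈31/7⌉ of the month.
Days 1–7 hold the 1st Sunday, 8–14 the 2nd, 15–21 the 3rd, 22–28 the 4th, 29–31 the 5th.
31 is in the range for the 5th.

5th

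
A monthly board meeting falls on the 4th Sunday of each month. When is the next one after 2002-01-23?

January 2002 starts on a Tuesday; its first Sunday is the 6th, so the 4th Sunday is the 27th — 2002-01-27.
2002-01-27 is after 2002-01-23, so that is the next one.

2002-01-27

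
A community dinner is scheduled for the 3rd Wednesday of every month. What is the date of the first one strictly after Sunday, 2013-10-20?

2013-11-20

October 2013 starts on a Tuesday; its first Wednesday is the 2nd, so the 3rd Wednesday is the 16th — 2013-10-16.
That is not after 2013-10-20, so look at November 2013.
November 2013 starts on a Friday; its first Wednesday is the 6th, so the 3rd Wednesday is the 20th — 2013-11-20.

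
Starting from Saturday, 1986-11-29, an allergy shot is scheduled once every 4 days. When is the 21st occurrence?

The 21st occurrence is 20 intervals after the first: 20 × 4 = 80 days after 1986-11-29.
November has 30 days — 1 day to the end of November leaves 79.
December has 31 days (48 left).
January has 31 days (17 left).
17 days into February → 1987-02-17.

1987-02-17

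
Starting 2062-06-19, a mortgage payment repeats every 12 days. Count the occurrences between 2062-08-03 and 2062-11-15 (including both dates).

Occurrences land 12·i days after 2062-06-19 for i = 0, 1, 2, …
2062-08-03 is 45 days after the start; 45 ÷ 12 = 3 remainder 9; since the remainder is 9, round up to i = 4. First occurrence in the window: #5 on 2062-08-06 (4×12 = 48 days in).
2062-11-15 is 149 days after the start; 149 ÷ 12 = 12 remainder 5. Last occurrence in the window: #13 on 2062-11-10.
Occurrences #5 through #13: 9 in total.

9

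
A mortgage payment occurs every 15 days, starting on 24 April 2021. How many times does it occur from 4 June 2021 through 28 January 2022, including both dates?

16

Occurrences land 15·i days after 24 April 2021 for i = 0, 1, 2, …
4 June 2021 is 41 days after the start; 41 ÷ 15 = 2 remainder 11; since the remainder is 11, round up to i = 3. First occurrence in the window: #4 on 8 June 2021 (3×15 = 45 days in).
28 January 2022 is 279 days after the start; 279 ÷ 15 = 18 remainder 9. Last occurrence in the window: #19 on 19 January 2022.
Occurrences #4 through #19: 16 in total.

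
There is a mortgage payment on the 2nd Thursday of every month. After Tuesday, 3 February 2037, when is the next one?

12 February 2037

February 2037 starts on a Sunday; its first Thursday is the 5th, so the 2nd Thursday is the 12th — 12 February 2037.
12 February 2037 is after 3 February 2037, so that is the next one.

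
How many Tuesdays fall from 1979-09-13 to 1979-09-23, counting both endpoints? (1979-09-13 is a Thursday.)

1979-09-13 is a Thursday; the first Tuesday on or after it is 1979-09-18 (5 days later).
From 1979-09-18 to 1979-09-23 is 23 − 18 = 5 days.
5 ÷ 7 = 0 full weeks with remainder 5, so 0 more Tuesdays after the first → 1.

1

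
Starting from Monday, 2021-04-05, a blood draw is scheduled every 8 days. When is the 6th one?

2021-05-15

The 6th occurrence is 5 intervals after the first: 5 × 8 = 40 days after 2021-04-05.
April has 30 days — 25 days to the end of April leaves 15.
15 days into May → 2021-05-15.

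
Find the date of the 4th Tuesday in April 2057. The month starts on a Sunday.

April 2057 begins on a Sunday, so the first Tuesday is April 3 (2 days later).
The 4th Tuesday is 3 weeks later: 3 + 21 = 24.

24 April 2057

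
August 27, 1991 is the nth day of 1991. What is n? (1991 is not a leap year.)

Days in months before August: 31 + 28 + 31 + 30 + 31 + 30 + 31 = 212.
Plus 27 days into August → day 239.

239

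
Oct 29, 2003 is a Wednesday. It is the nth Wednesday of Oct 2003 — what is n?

Day 29 falls in week ⌈29/7⌉ of the month.
Days 1–7 hold the 1st Wednesday, 8–14 the 2nd, 15–21 the 3rd, 22–28 the 4th, 29–31 the 5th.
29 is in the range for the 5th.

5th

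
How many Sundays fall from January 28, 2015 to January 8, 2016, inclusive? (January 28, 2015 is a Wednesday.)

49

January 28, 2015 is a Wednesday; the first Sunday on or after it is February 1, 2015 (4 days later).
From February 1, 2015 to January 8, 2016: 333 + 8 = 341 days (rest of 2015, to January 8, 2016 in 2016).
341 ÷ 7 = 48 full weeks with remainder 5, so 48 more Sundays after the first → 49.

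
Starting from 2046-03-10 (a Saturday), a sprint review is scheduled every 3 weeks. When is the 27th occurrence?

The 27th occurrence is 26 intervals after the first: 26 × 21 = 546 days after 2046-03-10.
March has 31 days — 21 days to the end of March leaves 525.
From end of March to end of 2046 is 275 days (250 left).
January has 31 days (219 left).
February has 28 days (191 left).
March has 31 days (160 left).
April has 30 days (130 left).
May has 31 days (99 left).
June has 30 days (69 left).
July has 31 days (38 left).
August has 31 days (7 left).
7 days into September → 2047-09-07.

2047-09-07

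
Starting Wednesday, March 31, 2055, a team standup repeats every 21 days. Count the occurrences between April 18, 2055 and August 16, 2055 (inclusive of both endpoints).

Occurrences land 21·i days after March 31, 2055 for i = 0, 1, 2, …
April 18, 2055 is 18 days after the start; 18 ÷ 21 = 0 remainder 18; since the remainder is 18, round up to i = 1. First occurrence in the window: #2 on April 21, 2055 (1×21 = 21 days in).
August 16, 2055 is 138 days after the start; 138 ÷ 21 = 6 remainder 12. Last occurrence in the window: #7 on August 4, 2055.
Occurrences #2 through #7: 6 in total.

6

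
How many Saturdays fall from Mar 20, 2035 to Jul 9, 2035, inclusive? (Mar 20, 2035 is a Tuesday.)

16

Mar 20, 2035 is a Tuesday; the first Saturday on or after it is Mar 24, 2035 (4 days later).
From Mar 24, 2035 to Jul 9, 2035: 7 + 30 + 31 + 30 + 9 = 107 days (rest of Mar, Apr, May, Jun, Jul).
107 ÷ 7 = 15 full weeks with remainder 2, so 15 more Saturdays after the first → 16.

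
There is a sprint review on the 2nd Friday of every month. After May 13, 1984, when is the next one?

June 8, 1984

May 1984 starts on a Tuesday; its first Friday is the 4th, so the 2nd Friday is the 11th — May 11, 1984.
That is not after May 13, 1984, so look at June 1984.
June 1984 starts on a Friday; its first Friday is the 1st, so the 2nd Friday is the 8th — June 8, 1984.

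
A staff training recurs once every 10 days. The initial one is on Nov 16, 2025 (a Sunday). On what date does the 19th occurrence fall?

May 15, 2026

The 19th occurrence is 18 intervals after the first: 18 × 10 = 180 days after Nov 16, 2025.
Nov has 30 days — 14 days to the end of Nov leaves 166.
Dec has 31 days (135 left).
Jan has 31 days (104 left).
Feb has 28 days (76 left).
Mar has 31 days (45 left).
Apr has 30 days (15 left).
15 days into May → May 15, 2026.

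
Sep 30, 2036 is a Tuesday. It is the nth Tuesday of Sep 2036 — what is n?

5th

Day 30 falls in week ⌈30/7⌉ of the month.
Days 1–7 hold the 1st Tuesday, 8–14 the 2nd, 15–21 the 3rd, 22–28 the 4th, 29–31 the 5th.
30 is in the range for the 5th.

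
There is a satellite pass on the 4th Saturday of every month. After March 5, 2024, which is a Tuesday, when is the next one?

March 2024 starts on a Friday; its first Saturday is the 2nd, so the 4th Saturday is the 23rd — March 23, 2024.
March 23, 2024 is after March 5, 2024, so that is the next one.

March 23, 2024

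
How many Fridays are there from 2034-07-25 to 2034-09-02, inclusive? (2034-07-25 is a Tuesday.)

6

2034-07-25 is a Tuesday; the first Friday on or after it is 2034-07-28 (3 days later).
From 2034-07-28 to 2034-09-02: 3 + 31 + 2 = 36 days (rest of July, August, September).
36 ÷ 7 = 5 full weeks with remainder 1, so 5 more Fridays after the first → 6.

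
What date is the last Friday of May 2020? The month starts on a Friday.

May 2020 begins on a Friday, so the first Friday is May 1.
May 2020 has 31 days. Adding weeks: 1, 8, 15, 22, 29 — the last one ≤ 31 is the 29th.

May 29, 2020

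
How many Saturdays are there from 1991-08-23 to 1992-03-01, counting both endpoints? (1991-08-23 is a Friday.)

1991-08-23 is a Friday; the first Saturday on or after it is 1991-08-24 (1 day later).
From 1991-08-24 to 1992-03-01: 7 + 30 + 31 + 30 + 31 + 31 + 29 + 1 = 190 days (rest of August, September, October, November, December, January, February, March).
190 ÷ 7 = 27 full weeks with remainder 1, so 27 more Saturdays after the first → 28.

28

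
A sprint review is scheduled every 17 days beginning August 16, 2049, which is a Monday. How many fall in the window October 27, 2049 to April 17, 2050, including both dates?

10

Occurrences land 17·i days after August 16, 2049 for i = 0, 1, 2, …
October 27, 2049 is 72 days after the start; 72 ÷ 17 = 4 remainder 4; since the remainder is 4, round up to i = 5. First occurrence in the window: #6 on November 9, 2049 (5×17 = 85 days in).
April 17, 2050 is 244 days after the start; 244 ÷ 17 = 14 remainder 6. Last occurrence in the window: #15 on April 11, 2050.
Occurrences #6 through #15: 10 in total.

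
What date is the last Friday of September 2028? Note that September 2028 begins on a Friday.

29 September 2028

September 2028 begins on a Friday, so the first Friday is September 1.
September 2028 has 30 days. Adding weeks: 1, 8, 15, 22, 29 — the last one ≤ 30 is the 29th.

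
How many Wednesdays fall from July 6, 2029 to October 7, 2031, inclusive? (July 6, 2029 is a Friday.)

117

July 6, 2029 is a Friday; the first Wednesday on or after it is July 11, 2029 (5 days later).
From July 11, 2029 to October 7, 2031: 173 + 365 + 280 = 818 days (rest of 2029, 2030, to October 7, 2031 in 2031).
818 ÷ 7 = 116 full weeks with remainder 6, so 116 more Wednesdays after the first → 117.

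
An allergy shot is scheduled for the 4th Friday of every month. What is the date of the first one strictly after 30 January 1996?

January 1996 starts on a Monday; its first Friday is the 5th, so the 4th Friday is the 26th — 26 January 1996.
That is not after 30 January 1996, so look at February 1996.
February 1996 starts on a Thursday; its first Friday is the 2nd, so the 4th Friday is the 23rd — 23 February 1996.

23 February 1996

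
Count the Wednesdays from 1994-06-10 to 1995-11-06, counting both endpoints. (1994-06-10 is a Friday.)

73

1994-06-10 is a Friday; the first Wednesday on or after it is 1994-06-15 (5 days later).
From 1994-06-15 to 1995-11-06: 199 + 310 = 509 days (rest of 1994, to 1995-11-06 in 1995).
509 ÷ 7 = 72 full weeks with remainder 5, so 72 more Wednesdays after the first → 73.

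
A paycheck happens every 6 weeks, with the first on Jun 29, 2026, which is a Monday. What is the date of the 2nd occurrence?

Aug 10, 2026

The 2nd occurrence is 1 interval after the first: 1 × 42 = 42 days after Jun 29, 2026.
Jun has 30 days — 1 day to the end of Jun leaves 41.
Jul has 31 days (10 left).
10 days into Aug → Aug 10, 2026.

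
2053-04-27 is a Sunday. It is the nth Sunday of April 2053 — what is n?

4th

Day 27 falls in week ⌈27/7⌉ of the month.
Days 1–7 hold the 1st Sunday, 8–14 the 2nd, 15–21 the 3rd, 22–28 the 4th, 29–31 the 5th.
27 is in the range for the 4th.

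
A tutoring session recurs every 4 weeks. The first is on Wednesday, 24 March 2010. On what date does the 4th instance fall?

The 4th occurrence is 3 intervals after the first: 3 × 28 = 84 days after 24 March 2010.
March has 31 days — 7 days to the end of March leaves 77.
April has 30 days (47 left).
May has 31 days (16 left).
16 days into June → 16 June 2010.

16 June 2010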